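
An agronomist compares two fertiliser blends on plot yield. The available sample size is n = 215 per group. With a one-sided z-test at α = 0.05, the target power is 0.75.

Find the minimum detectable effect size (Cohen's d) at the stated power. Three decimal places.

d ≈ 0.224

Need Φ(δ − 1.645) = 0.75, so δ = 1.645 + 0.674 = 2.319.
δ = d·√(n/2) ⇒ d = δ/√(n/2) = 2.319/√(215/2) = 0.2237.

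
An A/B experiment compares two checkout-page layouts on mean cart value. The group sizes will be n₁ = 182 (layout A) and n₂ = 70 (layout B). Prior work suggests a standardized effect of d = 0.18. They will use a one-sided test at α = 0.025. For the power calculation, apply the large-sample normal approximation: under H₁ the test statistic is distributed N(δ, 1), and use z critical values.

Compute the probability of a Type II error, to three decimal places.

Noncentrality parameter: δ = d / √(1/n₁ + 1/n₂) = 0.18 / √(1/182 + 1/70) = 1.2798
Critical value for a one-sided test at α = 0.025: z_α = 1.960.
Power = P(Z > 1.960 − δ) = Φ(-0.680) = 0.2482.
Type II error: β = 1 − power = 1 − 0.2482 = 0.7518.

β ≈ 0.752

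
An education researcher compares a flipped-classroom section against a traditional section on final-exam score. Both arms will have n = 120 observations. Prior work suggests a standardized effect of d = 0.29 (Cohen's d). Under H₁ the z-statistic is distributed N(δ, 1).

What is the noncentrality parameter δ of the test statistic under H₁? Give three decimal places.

δ = d·√(n/2) = 0.29 × √(120/2) = 2.2463

δ ≈ 2.246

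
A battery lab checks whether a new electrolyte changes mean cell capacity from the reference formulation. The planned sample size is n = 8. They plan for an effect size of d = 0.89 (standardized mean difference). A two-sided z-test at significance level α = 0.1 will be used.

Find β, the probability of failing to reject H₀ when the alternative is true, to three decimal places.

Noncentrality parameter: δ = d·√n = 0.89 × √8 = 2.5173
Critical value for a two-sided test at α = 0.1: z_{α/2} = 1.645.
Power = Φ(δ − 1.645) + Φ(−δ − 1.645) = Φ(0.872) + Φ(-4.162) = 0.8085 + 0.0000 = 0.8085.
Type II error: β = 1 − power = 1 − 0.8085 = 0.1915.

β ≈ 0.191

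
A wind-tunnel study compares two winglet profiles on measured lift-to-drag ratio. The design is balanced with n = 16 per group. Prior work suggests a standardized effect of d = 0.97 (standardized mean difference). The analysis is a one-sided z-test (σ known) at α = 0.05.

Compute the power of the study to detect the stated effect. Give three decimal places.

Noncentrality parameter: δ = d·√(n/2) = 0.97 × √(16/2) = 2.7436
Critical value for a one-sided test at α = 0.05: z_α = 1.645.
Power = Φ(δ − 1.645) = Φ(1.099) = 0.8641.

Power ≈ 0.864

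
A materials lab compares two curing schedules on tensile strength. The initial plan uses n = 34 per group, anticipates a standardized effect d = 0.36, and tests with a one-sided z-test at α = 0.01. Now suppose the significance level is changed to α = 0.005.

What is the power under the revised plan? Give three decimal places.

δ = d·√(n/2) = 0.36 × √(34/2) = 1.4843 (unchanged). New critical value: z_{0.005} = 2.576.
Revised power = P(Z > 2.576 − δ) = Φ(-1.092) = 0.1375.

Power ≈ 0.138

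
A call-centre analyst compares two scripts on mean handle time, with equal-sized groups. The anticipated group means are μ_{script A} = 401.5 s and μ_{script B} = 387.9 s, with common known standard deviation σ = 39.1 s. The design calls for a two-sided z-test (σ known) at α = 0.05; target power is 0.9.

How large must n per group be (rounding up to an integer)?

Standardized effect: d = |μ_{script A} − μ_{script B}| / σ = |401.5 − 387.9| / 39.1 = 0.3478
For power 0.9 need Φ(δ − z_{0.025}) = 0.9, so δ = z_{0.025} + z_{0.10} = 1.960 + 1.282 = 3.242.
(For δ > 0 the lower-tail rejection region contributes negligibly to power, so the one-term inversion is standard.)
δ = d·√(n/2) ⇒ n = 2(δ/d)² = 2 × (3.242 / 0.3478)² = 173.70.
Round up to the next whole unit.

n = 174 per group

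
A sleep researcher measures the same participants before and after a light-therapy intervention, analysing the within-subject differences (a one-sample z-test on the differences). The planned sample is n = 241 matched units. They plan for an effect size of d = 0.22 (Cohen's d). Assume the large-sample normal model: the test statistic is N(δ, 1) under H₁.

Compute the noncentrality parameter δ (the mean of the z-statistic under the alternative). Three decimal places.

The noncentrality parameter scales effect size by the design's sample-size factor: δ = d·√n = 0.22 × √241 = 3.4153

δ ≈ 3.415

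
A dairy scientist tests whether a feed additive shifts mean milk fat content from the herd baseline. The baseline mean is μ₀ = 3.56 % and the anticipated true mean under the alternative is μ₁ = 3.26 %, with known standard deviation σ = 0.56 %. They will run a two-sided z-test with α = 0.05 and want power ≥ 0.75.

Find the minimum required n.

n = 25

Standardized effect: d = |μ₁ − μ₀| / σ = |3.26 − 3.56| / 0.56 = 0.5357
For power 0.75 need Φ(δ − z_{0.025}) = 0.75, so δ = z_{0.025} + z_{0.25} = 1.960 + 0.674 = 2.634.
(The Φ(−δ − z_{α/2}) term is vanishingly small for δ > 0 and is dropped in the standard sample-size formula.)
δ = d·√n ⇒ n = (δ/d)² = (2.634 / 0.5357)² = 24.18.
Round up to the next whole unit.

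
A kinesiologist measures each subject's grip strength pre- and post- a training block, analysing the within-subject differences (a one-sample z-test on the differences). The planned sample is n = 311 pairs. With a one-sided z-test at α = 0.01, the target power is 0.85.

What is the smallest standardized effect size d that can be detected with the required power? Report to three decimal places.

d ≈ 0.191

Required noncentrality: δ = z_{0.01} + z_{0.15} = 2.326 + 1.036 = 3.363.
δ = d·√n ⇒ d = δ/√n = 3.363/√311 = 0.1907.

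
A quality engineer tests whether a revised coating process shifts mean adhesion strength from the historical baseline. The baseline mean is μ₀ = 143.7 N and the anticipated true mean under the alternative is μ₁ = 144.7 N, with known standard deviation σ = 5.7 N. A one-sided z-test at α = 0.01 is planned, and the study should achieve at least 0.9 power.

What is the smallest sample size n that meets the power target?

n = 423

Standardized effect: d = |μ₁ − μ₀| / σ = |144.7 − 143.7| / 5.7 = 0.1754
For power 0.9 need Φ(δ − z_{0.01}) = 0.9, so δ = z_{0.01} + z_{0.10} = 2.326 + 1.282 = 3.608.
δ = d·√n ⇒ n = (δ/d)² = (3.608 / 0.1754)² = 422.92.
Rounding up, n = 423.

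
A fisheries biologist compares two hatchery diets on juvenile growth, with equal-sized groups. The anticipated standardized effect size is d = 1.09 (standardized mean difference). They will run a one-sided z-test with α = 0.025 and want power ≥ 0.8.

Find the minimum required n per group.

n = 14 per group

For power 0.8 need Φ(δ − z_{0.025}) = 0.8, so δ = z_{0.025} + z_{0.20} = 1.960 + 0.842 = 2.802.
δ = d·√(n/2) ⇒ n = 2(δ/d)² = 2 × (2.802 / 1.09)² = 13.21.
Rounding up, n = 14 per group.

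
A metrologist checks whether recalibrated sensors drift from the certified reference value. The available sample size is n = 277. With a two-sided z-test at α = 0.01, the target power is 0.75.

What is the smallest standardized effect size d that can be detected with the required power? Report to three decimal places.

d ≈ 0.195

Need Φ(δ − 2.576) = 0.75, so δ = 2.576 + 0.674 = 3.250.
(Lower-tail contribution to power is negligible for δ > 0.)
δ = d·√n ⇒ d = δ/√n = 3.250/√277 = 0.1953.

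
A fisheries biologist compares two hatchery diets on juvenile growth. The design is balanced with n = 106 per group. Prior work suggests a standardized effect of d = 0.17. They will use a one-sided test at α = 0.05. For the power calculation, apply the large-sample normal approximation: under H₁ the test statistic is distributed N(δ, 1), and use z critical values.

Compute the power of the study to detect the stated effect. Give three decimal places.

Power ≈ 0.342

Noncentrality parameter: δ = d·√(n/2) = 0.17 × √(106/2) = 1.2376
One-sided α = 0.05 → critical value z_{0.05} = 1.645.
Power = P(Z > 1.645 − δ) = Φ(-0.407) = 0.3419.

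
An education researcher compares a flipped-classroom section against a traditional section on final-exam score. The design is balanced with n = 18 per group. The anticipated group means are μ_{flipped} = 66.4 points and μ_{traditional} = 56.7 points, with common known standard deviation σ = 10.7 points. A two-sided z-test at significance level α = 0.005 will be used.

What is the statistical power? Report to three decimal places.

Standardized effect: d = |μ_{flipped} − μ_{traditional}| / σ = |66.4 − 56.7| / 10.7 = 0.9065
Noncentrality parameter: δ = d·√(n/2) = 0.9065 × √(18/2) = 2.7196
Critical value for a two-sided test at α = 0.005: z_{α/2} = 2.807.
Power = Φ(δ − 2.807) + Φ(−δ − 2.807) = Φ(-0.087) + Φ(-5.527) = 0.4652 + 0.0000 = 0.4652.

Power ≈ 0.465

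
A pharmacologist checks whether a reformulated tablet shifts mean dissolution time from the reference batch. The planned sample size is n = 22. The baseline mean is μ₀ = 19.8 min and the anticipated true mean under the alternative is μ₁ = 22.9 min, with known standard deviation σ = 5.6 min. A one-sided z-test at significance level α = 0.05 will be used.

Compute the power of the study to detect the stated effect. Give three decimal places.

Standardized effect: d = |μ₁ − μ₀| / σ = |22.9 − 19.8| / 5.6 = 0.5536
Noncentrality parameter: λ = d·√n = 0.5536 × √22 = 2.5965
Critical value for a one-sided test at α = 0.05: z_α = 1.645.
Power = P(Z > 1.645 − λ) = Φ(0.952) = 0.8294.

Power ≈ 0.829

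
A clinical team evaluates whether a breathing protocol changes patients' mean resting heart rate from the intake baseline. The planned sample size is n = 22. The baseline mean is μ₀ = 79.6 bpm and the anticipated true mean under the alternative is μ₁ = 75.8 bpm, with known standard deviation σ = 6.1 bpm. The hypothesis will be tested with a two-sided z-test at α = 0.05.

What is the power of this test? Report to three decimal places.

Power ≈ 0.832

Standardized effect: d = |μ₁ − μ₀| / σ = |75.8 − 79.6| / 6.1 = 0.6230
Noncentrality parameter: δ = d·√n = 0.6230 × √22 = 2.9219
Critical value for a two-sided test at α = 0.05: z_{α/2} = 1.960.
Power = Φ(δ − 1.960) + Φ(−δ − 1.960) = Φ(0.962) + Φ(-4.882) = 0.8320 + 0.0000 = 0.8320.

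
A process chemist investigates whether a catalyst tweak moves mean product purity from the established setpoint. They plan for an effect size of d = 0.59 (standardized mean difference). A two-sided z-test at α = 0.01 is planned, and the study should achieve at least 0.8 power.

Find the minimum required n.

For power 0.8 need Φ(δ − z_{0.005}) = 0.8, so δ = z_{0.005} + z_{0.20} = 2.576 + 0.842 = 3.417.
(Ignoring the negligible lower-tail rejection probability gives the usual closed-form inversion.)
δ = d·√n ⇒ n = (δ/d)² = (3.417 / 0.59)² = 33.55.
Round up to the next whole unit.

n = 34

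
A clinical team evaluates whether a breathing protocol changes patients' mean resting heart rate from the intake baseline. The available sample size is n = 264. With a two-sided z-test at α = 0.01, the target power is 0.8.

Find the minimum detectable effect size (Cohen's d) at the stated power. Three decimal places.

Need Φ(δ − 2.576) = 0.8, so δ = 2.576 + 0.842 = 3.417.
(The second rejection-region term Φ(−δ − z_{α/2}) is negligible and dropped.)
δ = d·√n ⇒ d = δ/√n = 3.417/√264 = 0.2103.

d ≈ 0.210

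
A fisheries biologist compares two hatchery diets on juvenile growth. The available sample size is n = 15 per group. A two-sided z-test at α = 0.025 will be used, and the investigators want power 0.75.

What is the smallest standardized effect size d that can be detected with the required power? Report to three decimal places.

d ≈ 1.065

Need Φ(δ − 2.241) = 0.75, so δ = 2.241 + 0.674 = 2.916.
(The second rejection-region term Φ(−δ − z_{α/2}) is negligible and dropped.)
δ = d·√(n/2) ⇒ d = δ/√(n/2) = 2.916/√(15/2) = 1.0647.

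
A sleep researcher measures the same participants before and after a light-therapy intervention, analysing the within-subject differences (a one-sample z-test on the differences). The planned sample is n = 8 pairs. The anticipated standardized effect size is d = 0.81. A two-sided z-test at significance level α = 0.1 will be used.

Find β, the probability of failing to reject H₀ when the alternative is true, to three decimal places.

Noncentrality parameter: λ = d·√n = 0.81 × √8 = 2.2910
Two-sided α = 0.1 → critical value z_{0.05} = 1.645.
Power = Φ(λ − 1.645) + Φ(−λ − 1.645) = Φ(0.646) + Φ(-3.936) = 0.7409 + 0.0000 = 0.7410.
Type II error: β = 1 − power = 1 − 0.7410 = 0.2590.

β ≈ 0.259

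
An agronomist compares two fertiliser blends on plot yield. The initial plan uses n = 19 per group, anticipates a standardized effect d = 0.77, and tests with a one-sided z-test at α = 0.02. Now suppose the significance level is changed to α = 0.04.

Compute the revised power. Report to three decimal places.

Power ≈ 0.733

δ = d·√(n/2) = 0.77 × √(19/2) = 2.3733 (unchanged). New critical value: z_{0.04} = 1.751.
Revised power = P(Z > 1.751 − δ) = Φ(0.623) = 0.7332.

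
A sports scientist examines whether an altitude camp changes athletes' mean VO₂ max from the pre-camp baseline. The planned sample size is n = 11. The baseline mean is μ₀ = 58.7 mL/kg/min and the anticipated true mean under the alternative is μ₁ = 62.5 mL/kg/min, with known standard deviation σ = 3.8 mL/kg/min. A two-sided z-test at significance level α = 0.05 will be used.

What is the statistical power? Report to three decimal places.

Standardized effect: d = |μ₁ − μ₀| / σ = |62.5 − 58.7| / 3.8 = 1.0000
Noncentrality parameter: δ = d·√n = 1.0000 × √11 = 3.3166
Two-sided α = 0.05 → critical value z_{0.025} = 1.960.
Power = Φ(δ − 1.960) + Φ(−δ − 1.960) = Φ(1.357) + Φ(-5.277) = 0.9126 + 0.0000 = 0.9126.

Power ≈ 0.913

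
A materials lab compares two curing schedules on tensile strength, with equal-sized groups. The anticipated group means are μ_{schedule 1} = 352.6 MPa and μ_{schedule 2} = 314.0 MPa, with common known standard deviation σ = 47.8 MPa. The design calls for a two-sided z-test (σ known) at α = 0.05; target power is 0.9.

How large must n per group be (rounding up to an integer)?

Standardized effect: d = |μ_{schedule 1} − μ_{schedule 2}| / σ = |352.6 − 314.0| / 47.8 = 0.8075
Set Φ(δ − 1.960) = 0.9; then δ − 1.960 = Φ⁻¹(0.9) = 1.282, giving δ = 3.242.
(The Φ(−δ − z_{α/2}) term is vanishingly small for δ > 0 and is dropped in the standard sample-size formula.)
δ = d·√(n/2) ⇒ n = 2(δ/d)² = 2 × (3.242 / 0.8075)² = 32.23.
Rounding up, n = 33 per group.

n = 33 per group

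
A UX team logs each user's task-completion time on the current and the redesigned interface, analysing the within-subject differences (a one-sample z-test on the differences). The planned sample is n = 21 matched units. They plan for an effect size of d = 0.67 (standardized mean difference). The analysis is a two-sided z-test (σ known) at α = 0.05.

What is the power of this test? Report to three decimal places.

Power ≈ 0.867

Noncentrality parameter: δ = d·√n = 0.67 × √21 = 3.0703
Two-sided α = 0.05 → critical value z_{0.025} = 1.960.
Power = Φ(δ − 1.960) + Φ(−δ − 1.960) = Φ(1.110) + Φ(-5.030) = 0.8666 + 0.0000 = 0.8666.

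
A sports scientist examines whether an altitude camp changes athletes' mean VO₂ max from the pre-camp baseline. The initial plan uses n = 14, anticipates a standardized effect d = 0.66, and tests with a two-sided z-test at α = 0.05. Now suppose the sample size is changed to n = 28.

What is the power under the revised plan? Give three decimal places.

With n = 28: δ = d·√n = 0.66 × √28 = 3.4924. Critical value z_{0.025} = 1.960.
Revised power = Φ(δ − 1.960) + Φ(−δ − 1.960) = Φ(1.532) + Φ(-5.452) = 0.9373 + 0.0000 = 0.9373.

Power ≈ 0.937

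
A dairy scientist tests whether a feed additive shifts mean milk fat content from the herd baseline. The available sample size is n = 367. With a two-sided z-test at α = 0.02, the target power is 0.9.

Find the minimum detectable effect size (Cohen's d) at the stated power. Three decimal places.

Required noncentrality: δ = z_{0.01} + z_{0.10} = 2.326 + 1.282 = 3.608.
(Lower-tail contribution to power is negligible for δ > 0.)
δ = d·√n ⇒ d = δ/√n = 3.608/√367 = 0.1883.

d ≈ 0.188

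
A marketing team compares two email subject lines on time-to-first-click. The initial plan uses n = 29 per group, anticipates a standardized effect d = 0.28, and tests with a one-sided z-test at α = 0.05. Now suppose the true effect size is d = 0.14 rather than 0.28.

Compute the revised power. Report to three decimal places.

Power ≈ 0.133

With d = 0.14: δ = d·√(n/2) = 0.14 × √(29/2) = 0.5331. Critical value z_{0.05} = 1.645.
Revised power = Φ(δ − 1.645) = Φ(-1.112) = 0.1331.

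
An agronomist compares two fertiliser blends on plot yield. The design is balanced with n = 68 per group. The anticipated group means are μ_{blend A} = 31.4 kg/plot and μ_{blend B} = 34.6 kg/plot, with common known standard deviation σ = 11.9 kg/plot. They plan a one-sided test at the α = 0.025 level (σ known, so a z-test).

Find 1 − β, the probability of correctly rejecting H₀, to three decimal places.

Power ≈ 0.348

Standardized effect: d = |μ_{blend A} − μ_{blend B}| / σ = |31.4 − 34.6| / 11.9 = 0.2689
Noncentrality parameter: δ = d·√(n/2) = 0.2689 × √(68/2) = 1.5680
Critical value for a one-sided test at α = 0.025: z_α = 1.960.
Power = Φ(δ − 1.960) = Φ(-0.392) = 0.3475.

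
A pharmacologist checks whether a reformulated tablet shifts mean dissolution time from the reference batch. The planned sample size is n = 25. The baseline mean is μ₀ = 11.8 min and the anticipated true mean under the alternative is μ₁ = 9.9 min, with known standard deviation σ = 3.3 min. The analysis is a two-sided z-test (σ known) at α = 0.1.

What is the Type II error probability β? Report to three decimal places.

Standardized effect: d = |μ₁ − μ₀| / σ = |9.9 − 11.8| / 3.3 = 0.5758
Noncentrality parameter: δ = d·√n = 0.5758 × √25 = 2.8788
Two-sided α = 0.1 → critical value z_{0.05} = 1.645.
Power = Φ(δ − 1.645) + Φ(−δ − 1.645) = Φ(1.234) + Φ(-4.524) = 0.8914 + 0.0000 = 0.8914.
Type II error: β = 1 − power = 1 − 0.8914 = 0.1086.

β ≈ 0.109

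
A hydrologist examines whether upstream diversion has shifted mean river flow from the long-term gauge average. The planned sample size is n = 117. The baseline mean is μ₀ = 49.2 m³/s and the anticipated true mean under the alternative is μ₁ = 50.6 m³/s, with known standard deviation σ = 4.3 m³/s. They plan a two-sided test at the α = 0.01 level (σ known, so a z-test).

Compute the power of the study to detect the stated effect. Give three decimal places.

Standardized effect: d = |μ₁ − μ₀| / σ = |50.6 − 49.2| / 4.3 = 0.3256
Noncentrality parameter: λ = d·√n = 0.3256 × √117 = 3.5217
Two-sided α = 0.01 → critical value z_{0.005} = 2.576.
Power = Φ(λ − 2.576) + Φ(−λ − 2.576) = Φ(0.946) + Φ(-6.098) = 0.8279 + 0.0000 = 0.8279.

Power ≈ 0.828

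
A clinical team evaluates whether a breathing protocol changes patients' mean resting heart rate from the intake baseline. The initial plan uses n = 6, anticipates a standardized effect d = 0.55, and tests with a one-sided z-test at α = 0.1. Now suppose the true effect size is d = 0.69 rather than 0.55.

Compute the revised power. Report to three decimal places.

With d = 0.69: δ = d·√n = 0.69 × √6 = 1.6901. Critical value z_{0.1} = 1.282.
Revised power = P(Z > 1.282 − δ) = Φ(0.409) = 0.6586.

Power ≈ 0.659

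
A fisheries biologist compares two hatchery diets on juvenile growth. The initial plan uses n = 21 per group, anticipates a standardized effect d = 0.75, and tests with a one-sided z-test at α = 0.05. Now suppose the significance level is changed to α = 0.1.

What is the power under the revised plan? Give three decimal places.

δ = d·√(n/2) = 0.75 × √(21/2) = 2.4303 (unchanged). New critical value: z_{0.1} = 1.282.
Revised power = Φ(δ − 1.282) = Φ(1.149) = 0.8747.

Power ≈ 0.875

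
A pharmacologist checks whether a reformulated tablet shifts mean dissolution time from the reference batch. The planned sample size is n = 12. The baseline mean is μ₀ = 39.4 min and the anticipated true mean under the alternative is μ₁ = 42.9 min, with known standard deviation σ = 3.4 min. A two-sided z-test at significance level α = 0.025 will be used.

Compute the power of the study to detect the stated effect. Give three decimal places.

Power ≈ 0.907

Standardized effect: d = |μ₁ − μ₀| / σ = |42.9 − 39.4| / 3.4 = 1.0294
Noncentrality parameter: δ = d·√n = 1.0294 × √12 = 3.5660
Two-sided α = 0.025 → critical value z_{0.0125} = 2.241.
Power = Φ(δ − 2.241) + Φ(−δ − 2.241) = Φ(1.325) + Φ(-5.807) = 0.9073 + 0.0000 = 0.9073.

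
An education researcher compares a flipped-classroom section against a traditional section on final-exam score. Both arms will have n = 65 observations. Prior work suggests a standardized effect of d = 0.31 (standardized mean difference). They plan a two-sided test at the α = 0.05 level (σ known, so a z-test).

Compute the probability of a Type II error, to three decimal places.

Noncentrality parameter: δ = d·√(n/2) = 0.31 × √(65/2) = 1.7673
Critical value for a two-sided test at α = 0.05: z_{α/2} = 1.960.
Power = Φ(δ − 1.960) + Φ(−δ − 1.960) = Φ(-0.193) + Φ(-3.727) = 0.4236 + 0.0001 = 0.4237.
Type II error: β = 1 − power = 1 − 0.4237 = 0.5763.

β ≈ 0.576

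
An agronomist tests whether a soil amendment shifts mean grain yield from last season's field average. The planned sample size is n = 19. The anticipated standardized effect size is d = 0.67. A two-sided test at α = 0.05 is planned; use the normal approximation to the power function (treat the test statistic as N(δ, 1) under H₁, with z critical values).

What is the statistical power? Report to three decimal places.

Power ≈ 0.832

Noncentrality parameter: δ = d·√n = 0.67 × √19 = 2.9205
Two-sided α = 0.05 → critical value z_{0.025} = 1.960.
Power = Φ(δ − 1.960) + Φ(−δ − 1.960) = Φ(0.960) + Φ(-4.880) = 0.8316 + 0.0000 = 0.8316.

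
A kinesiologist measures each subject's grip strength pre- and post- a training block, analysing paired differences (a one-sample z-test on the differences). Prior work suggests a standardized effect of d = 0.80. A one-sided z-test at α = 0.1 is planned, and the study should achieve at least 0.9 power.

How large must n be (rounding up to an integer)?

Set Φ(δ − 1.282) = 0.9; then δ − 1.282 = Φ⁻¹(0.9) = 1.282, giving δ = 2.563.
δ = d·√n ⇒ n = (δ/d)² = (2.563 / 0.80)² = 10.26.
Round up to the next whole unit.

n = 11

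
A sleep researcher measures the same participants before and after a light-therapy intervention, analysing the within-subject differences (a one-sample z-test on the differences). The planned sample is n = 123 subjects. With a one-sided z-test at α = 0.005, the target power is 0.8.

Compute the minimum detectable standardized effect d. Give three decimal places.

Required noncentrality: δ = z_{0.005} + z_{0.20} = 2.576 + 0.842 = 3.417.
δ = d·√n ⇒ d = δ/√n = 3.417/√123 = 0.3081.

d ≈ 0.308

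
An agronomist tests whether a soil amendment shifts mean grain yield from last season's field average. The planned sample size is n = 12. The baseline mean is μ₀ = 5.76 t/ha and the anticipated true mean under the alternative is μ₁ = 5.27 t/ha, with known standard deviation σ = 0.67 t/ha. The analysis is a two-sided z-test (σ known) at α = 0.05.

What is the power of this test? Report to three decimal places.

Standardized effect: d = |μ₁ − μ₀| / σ = |5.27 − 5.76| / 0.67 = 0.7313
Noncentrality parameter: δ = d·√n = 0.7313 × √12 = 2.5334
Two-sided α = 0.05 → critical value z_{0.025} = 1.960.
Power = Φ(δ − 1.960) + Φ(−δ − 1.960) = Φ(0.573) + Φ(-4.493) = 0.7168 + 0.0000 = 0.7168.

Power ≈ 0.717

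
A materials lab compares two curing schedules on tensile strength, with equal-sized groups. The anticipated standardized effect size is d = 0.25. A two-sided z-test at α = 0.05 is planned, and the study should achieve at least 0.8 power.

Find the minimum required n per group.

Set Φ(δ − 1.960) = 0.8; then δ − 1.960 = Φ⁻¹(0.8) = 0.842, giving δ = 2.802.
(The Φ(−δ − z_{α/2}) term is vanishingly small for δ > 0 and is dropped in the standard sample-size formula.)
δ = d·√(n/2) ⇒ n = 2(δ/d)² = 2 × (2.802 / 0.25)² = 251.16.
Rounding up, n = 252 per group.

n = 252 per group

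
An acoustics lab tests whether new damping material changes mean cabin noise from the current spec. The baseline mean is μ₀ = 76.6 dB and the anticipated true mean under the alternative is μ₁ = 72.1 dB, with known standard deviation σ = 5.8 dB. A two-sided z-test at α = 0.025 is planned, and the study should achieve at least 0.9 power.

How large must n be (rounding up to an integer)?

n = 21

Standardized effect: d = |μ₁ − μ₀| / σ = |72.1 − 76.6| / 5.8 = 0.7759
For power 0.9 need Φ(δ − z_{0.0125}) = 0.9, so δ = z_{0.0125} + z_{0.10} = 2.241 + 1.282 = 3.523.
(The Φ(−δ − z_{α/2}) term is vanishingly small for δ > 0 and is dropped in the standard sample-size formula.)
δ = d·√n ⇒ n = (δ/d)² = (3.523 / 0.7759)² = 20.62.
Rounding up, n = 21.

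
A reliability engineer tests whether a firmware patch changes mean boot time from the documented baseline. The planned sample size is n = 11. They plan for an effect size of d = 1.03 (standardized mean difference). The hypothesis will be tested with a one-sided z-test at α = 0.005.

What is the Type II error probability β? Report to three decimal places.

Noncentrality parameter: δ = d·√n = 1.03 × √11 = 3.4161
Critical value for a one-sided test at α = 0.005: z_α = 2.576.
Power = P(Z > 2.576 − δ) = Φ(0.840) = 0.7996.
Type II error: β = 1 − power = 1 − 0.7996 = 0.2004.

β ≈ 0.200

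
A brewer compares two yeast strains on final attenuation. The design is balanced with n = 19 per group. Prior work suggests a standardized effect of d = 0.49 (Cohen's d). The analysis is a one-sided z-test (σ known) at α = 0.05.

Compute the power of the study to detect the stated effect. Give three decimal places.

Noncentrality parameter: δ = d·√(n/2) = 0.49 × √(19/2) = 1.5103
Critical value for a one-sided test at α = 0.05: z_α = 1.645.
Power = Φ(δ − 1.645) = Φ(-0.135) = 0.4465.

Power ≈ 0.446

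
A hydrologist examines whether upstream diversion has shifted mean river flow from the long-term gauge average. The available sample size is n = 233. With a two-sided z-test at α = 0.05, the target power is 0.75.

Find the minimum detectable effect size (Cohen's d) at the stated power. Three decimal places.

d ≈ 0.173

Need Φ(δ − 1.960) = 0.75, so δ = 1.960 + 0.674 = 2.634.
(The second rejection-region term Φ(−δ − z_{α/2}) is negligible and dropped.)
δ = d·√n ⇒ d = δ/√n = 2.634/√233 = 0.1726.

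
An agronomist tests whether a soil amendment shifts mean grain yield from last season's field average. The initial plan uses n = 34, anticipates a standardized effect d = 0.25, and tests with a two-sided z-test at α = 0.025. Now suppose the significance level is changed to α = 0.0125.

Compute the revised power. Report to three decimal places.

δ = d·√n = 0.25 × √34 = 1.4577 (unchanged). New critical value: z_{0.0063} = 2.498.
Revised power = Φ(δ − 2.498) + Φ(−δ − 2.498) = Φ(-1.040) + Φ(-3.955) = 0.1492 + 0.0000 = 0.1492.

Power ≈ 0.149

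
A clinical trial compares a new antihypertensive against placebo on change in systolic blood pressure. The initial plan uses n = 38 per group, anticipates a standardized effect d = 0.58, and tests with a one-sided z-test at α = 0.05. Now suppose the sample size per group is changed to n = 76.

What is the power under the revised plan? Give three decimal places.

With n = 76 per group: δ = d·√(n/2) = 0.58 × √(76/2) = 3.5754. Critical value z_{0.05} = 1.645.
Revised power = Φ(δ − 1.645) = Φ(1.931) = 0.9732.

Power ≈ 0.973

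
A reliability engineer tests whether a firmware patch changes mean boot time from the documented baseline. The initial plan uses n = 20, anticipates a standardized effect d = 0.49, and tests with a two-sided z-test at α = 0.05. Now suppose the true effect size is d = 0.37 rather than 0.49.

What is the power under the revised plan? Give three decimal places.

Power ≈ 0.380

With d = 0.37: δ = d·√n = 0.37 × √20 = 1.6547. Critical value z_{0.025} = 1.960.
Revised power = Φ(δ − 1.960) + Φ(−δ − 1.960) = Φ(-0.305) + Φ(-3.615) = 0.3801 + 0.0002 = 0.3802.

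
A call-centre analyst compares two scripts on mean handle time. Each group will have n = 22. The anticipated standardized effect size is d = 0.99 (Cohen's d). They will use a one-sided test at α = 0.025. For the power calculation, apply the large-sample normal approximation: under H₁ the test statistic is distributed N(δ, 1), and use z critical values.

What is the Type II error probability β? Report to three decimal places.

β ≈ 0.093

Noncentrality parameter: δ = d·√(n/2) = 0.99 × √(22/2) = 3.2835
Critical value for a one-sided test at α = 0.025: z_α = 1.960.
Power = Φ(δ − 1.960) = Φ(1.323) = 0.9072.
Type II error: β = 1 − power = 1 − 0.9072 = 0.0928.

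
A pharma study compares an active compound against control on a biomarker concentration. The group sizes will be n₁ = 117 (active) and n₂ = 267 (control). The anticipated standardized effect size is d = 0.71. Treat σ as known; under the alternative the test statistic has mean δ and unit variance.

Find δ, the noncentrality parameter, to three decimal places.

δ ≈ 6.404

δ = d / √(1/n₁ + 1/n₂) = 0.71 / √(1/117 + 1/267) = 6.4039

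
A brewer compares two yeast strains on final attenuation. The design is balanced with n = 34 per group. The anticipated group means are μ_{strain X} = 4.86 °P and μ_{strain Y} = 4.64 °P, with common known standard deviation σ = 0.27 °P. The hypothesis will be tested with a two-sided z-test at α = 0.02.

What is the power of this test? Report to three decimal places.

Power ≈ 0.849

Standardized effect: d = |μ_{strain X} − μ_{strain Y}| / σ = |4.86 − 4.64| / 0.27 = 0.8148
Noncentrality parameter: δ = d·√(n/2) = 0.8148 × √(34/2) = 3.3596
Two-sided α = 0.02 → critical value z_{0.01} = 2.326.
Power = Φ(δ − 2.326) + Φ(−δ − 2.326) = Φ(1.033) + Φ(-5.686) = 0.8492 + 0.0000 = 0.8492.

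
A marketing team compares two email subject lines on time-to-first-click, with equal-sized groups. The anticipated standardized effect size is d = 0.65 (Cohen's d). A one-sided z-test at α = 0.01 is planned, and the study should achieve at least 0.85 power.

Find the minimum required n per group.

For power 0.85 need Φ(δ − z_{0.01}) = 0.85, so δ = z_{0.01} + z_{0.15} = 2.326 + 1.036 = 3.363.
δ = d·√(n/2) ⇒ n = 2(δ/d)² = 2 × (3.363 / 0.65)² = 53.53.
Round up to the next whole unit.

n = 54 per group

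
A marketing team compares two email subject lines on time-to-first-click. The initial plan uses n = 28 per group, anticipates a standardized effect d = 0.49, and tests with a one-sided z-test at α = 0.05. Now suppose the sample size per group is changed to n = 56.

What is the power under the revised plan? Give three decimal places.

With n = 56 per group: δ = d·√(n/2) = 0.49 × √(56/2) = 2.5928. Critical value z_{0.05} = 1.645.
Revised power = Φ(δ − 1.645) = Φ(0.948) = 0.8284.

Power ≈ 0.828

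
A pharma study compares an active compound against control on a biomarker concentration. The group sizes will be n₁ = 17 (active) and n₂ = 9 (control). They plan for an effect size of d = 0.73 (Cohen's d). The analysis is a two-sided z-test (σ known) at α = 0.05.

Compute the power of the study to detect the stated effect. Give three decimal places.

Noncentrality parameter: δ = d / √(1/n₁ + 1/n₂) = 0.73 / √(1/17 + 1/9) = 1.7709
Critical value for a two-sided test at α = 0.05: z_{α/2} = 1.960.
Power = Φ(δ − 1.960) + Φ(−δ − 1.960) = Φ(-0.189) + Φ(-3.731) = 0.4250 + 0.0001 = 0.4251.

Power ≈ 0.425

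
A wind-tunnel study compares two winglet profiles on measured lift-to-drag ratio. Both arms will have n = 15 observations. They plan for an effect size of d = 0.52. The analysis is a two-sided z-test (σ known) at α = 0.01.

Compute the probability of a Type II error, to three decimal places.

Noncentrality parameter: λ = d·√(n/2) = 0.52 × √(15/2) = 1.4241
Two-sided α = 0.01 → critical value z_{0.005} = 2.576.
Power = Φ(λ − 2.576) + Φ(−λ − 2.576) = Φ(-1.152) + Φ(-4.000) = 0.1247 + 0.0000 = 0.1247.
Type II error: β = 1 − power = 1 − 0.1247 = 0.8753.

β ≈ 0.875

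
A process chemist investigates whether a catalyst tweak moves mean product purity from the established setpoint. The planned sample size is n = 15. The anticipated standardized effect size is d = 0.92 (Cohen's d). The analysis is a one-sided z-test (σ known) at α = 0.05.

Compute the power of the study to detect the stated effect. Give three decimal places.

Power ≈ 0.972

Noncentrality parameter: δ = d·√n = 0.92 × √15 = 3.5631
One-sided α = 0.05 → critical value z_{0.05} = 1.645.
Power = Φ(δ − 1.645) = Φ(1.918) = 0.9725.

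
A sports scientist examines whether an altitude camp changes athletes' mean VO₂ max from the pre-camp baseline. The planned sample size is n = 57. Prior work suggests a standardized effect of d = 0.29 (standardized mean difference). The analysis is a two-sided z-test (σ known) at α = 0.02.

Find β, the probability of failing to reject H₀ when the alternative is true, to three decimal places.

β ≈ 0.554

Noncentrality parameter: δ = d·√n = 0.29 × √57 = 2.1895
Two-sided α = 0.02 → critical value z_{0.01} = 2.326.
Power = Φ(δ − 2.326) + Φ(−δ − 2.326) = Φ(-0.137) + Φ(-4.516) = 0.4456 + 0.0000 = 0.4456.
Type II error: β = 1 − power = 1 − 0.4456 = 0.5544.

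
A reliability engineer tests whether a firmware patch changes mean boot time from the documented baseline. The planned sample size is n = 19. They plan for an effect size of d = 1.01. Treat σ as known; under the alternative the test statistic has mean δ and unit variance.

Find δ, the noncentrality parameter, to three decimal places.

δ ≈ 4.402

δ = d·√n = 1.01 × √19 = 4.4025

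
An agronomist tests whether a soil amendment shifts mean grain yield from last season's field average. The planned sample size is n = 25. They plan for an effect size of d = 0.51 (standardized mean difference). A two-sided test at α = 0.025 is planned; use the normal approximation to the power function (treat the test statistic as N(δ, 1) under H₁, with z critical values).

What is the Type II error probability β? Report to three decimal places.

Noncentrality parameter: δ = d·√n = 0.51 × √25 = 2.5500
Two-sided α = 0.025 → critical value z_{0.0125} = 2.241.
Power = Φ(δ − 2.241) + Φ(−δ − 2.241) = Φ(0.309) + Φ(-4.791) = 0.6212 + 0.0000 = 0.6212.
Type II error: β = 1 − power = 1 − 0.6212 = 0.3788.

β ≈ 0.379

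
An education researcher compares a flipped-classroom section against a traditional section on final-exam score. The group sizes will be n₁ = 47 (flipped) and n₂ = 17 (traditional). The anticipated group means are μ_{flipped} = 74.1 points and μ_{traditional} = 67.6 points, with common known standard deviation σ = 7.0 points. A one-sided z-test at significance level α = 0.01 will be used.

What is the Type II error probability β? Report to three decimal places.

β ≈ 0.170

Standardized effect: d = |μ_{flipped} − μ_{traditional}| / σ = |74.1 − 67.6| / 7.0 = 0.9286
Noncentrality parameter: δ = d / √(1/n₁ + 1/n₂) = 0.9286 / √(1/47 + 1/17) = 3.2809
One-sided α = 0.01 → critical value z_{0.01} = 2.326.
Power = P(Z > 2.326 − δ) = Φ(0.955) = 0.8301.
Type II error: β = 1 − power = 1 − 0.8301 = 0.1699.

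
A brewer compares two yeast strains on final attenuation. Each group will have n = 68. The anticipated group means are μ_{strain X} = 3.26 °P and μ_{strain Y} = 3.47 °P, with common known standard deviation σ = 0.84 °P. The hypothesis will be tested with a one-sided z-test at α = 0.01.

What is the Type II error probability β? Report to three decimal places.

Standardized effect: d = |μ_{strain X} − μ_{strain Y}| / σ = |3.26 − 3.47| / 0.84 = 0.2500
Noncentrality parameter: δ = d·√(n/2) = 0.2500 × √(68/2) = 1.4577
One-sided α = 0.01 → critical value z_{0.01} = 2.326.
Power = P(Z > 2.326 − δ) = Φ(-0.869) = 0.1925.
Type II error: β = 1 − power = 1 − 0.1925 = 0.8075.

β ≈ 0.807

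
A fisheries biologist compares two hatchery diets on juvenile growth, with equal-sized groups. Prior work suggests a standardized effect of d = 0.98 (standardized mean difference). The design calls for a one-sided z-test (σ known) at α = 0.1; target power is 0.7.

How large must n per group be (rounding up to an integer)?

n = 7 per group

Set Φ(δ − 1.282) = 0.7; then δ − 1.282 = Φ⁻¹(0.7) = 0.524, giving δ = 1.806.
δ = d·√(n/2) ⇒ n = 2(δ/d)² = 2 × (1.806 / 0.98)² = 6.79.
Round up to the next whole unit.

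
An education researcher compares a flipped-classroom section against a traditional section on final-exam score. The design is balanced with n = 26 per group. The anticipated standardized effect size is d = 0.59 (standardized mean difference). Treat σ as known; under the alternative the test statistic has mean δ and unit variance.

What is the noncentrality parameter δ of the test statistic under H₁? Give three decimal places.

The noncentrality parameter scales effect size by the design's sample-size factor: δ = d·√(n/2) = 0.59 × √(26/2) = 2.1273

δ ≈ 2.127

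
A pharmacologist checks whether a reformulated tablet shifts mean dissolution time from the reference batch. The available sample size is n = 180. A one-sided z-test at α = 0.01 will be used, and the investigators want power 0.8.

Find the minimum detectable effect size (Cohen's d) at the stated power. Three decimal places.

Required noncentrality: δ = z_{0.01} + z_{0.20} = 2.326 + 0.842 = 3.168.
δ = d·√n ⇒ d = δ/√n = 3.168/√180 = 0.2361.

d ≈ 0.236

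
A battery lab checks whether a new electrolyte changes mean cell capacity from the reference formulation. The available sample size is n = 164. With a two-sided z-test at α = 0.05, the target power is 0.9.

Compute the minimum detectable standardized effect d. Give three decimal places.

Required noncentrality: δ = z_{0.025} + z_{0.10} = 1.960 + 1.282 = 3.242.
(Lower-tail contribution to power is negligible for δ > 0.)
δ = d·√n ⇒ d = δ/√n = 3.242/√164 = 0.2531.

d ≈ 0.253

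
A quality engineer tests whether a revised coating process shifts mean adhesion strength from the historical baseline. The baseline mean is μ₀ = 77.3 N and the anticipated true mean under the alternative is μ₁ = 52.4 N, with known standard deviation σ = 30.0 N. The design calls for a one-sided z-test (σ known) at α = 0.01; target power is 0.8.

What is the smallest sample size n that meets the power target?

Standardized effect: d = |μ₁ − μ₀| / σ = |52.4 − 77.3| / 30.0 = 0.8300
Set Φ(δ − 2.326) = 0.8; then δ − 2.326 = Φ⁻¹(0.8) = 0.842, giving δ = 3.168.
δ = d·√n ⇒ n = (δ/d)² = (3.168 / 0.8300)² = 14.57.
Round up to the next whole unit.

n = 15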